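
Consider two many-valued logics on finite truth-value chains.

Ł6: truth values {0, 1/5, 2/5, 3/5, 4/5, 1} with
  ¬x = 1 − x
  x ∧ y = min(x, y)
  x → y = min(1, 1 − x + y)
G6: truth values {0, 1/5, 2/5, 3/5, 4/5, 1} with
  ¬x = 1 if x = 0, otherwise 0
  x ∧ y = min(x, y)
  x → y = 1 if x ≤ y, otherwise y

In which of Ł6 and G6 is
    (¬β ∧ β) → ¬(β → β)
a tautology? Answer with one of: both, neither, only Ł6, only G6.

In Ł6: at β = 1/5 the value is 4/5 — not a tautology.
In G6: every assignment gives 1 — tautology.

only G6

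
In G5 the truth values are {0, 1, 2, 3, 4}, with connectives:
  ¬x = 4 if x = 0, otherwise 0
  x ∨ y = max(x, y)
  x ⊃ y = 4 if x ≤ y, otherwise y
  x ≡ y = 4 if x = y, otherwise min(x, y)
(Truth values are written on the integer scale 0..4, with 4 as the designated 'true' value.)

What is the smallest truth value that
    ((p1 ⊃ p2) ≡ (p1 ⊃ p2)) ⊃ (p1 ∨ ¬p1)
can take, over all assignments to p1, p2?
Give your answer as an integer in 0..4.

Take p1 = 1, p2 = 0:
p1 ⊃ p2 = 1 ⊃ 0 = 0
p1 ⊃ p2 = 1 ⊃ 0 = 0
(p1 ⊃ p2) ≡ (p1 ⊃ p2) = 0 ≡ 0 = 4
¬p1 = ¬1 = 0
p1 ∨ ¬p1 = 1 ∨ 0 = 1
((p1 ⊃ p2) ≡ (p1 ⊃ p2)) ⊃ (p1 ∨ ¬p1) = 4 ⊃ 1 = 1
No assignment yields a value below 1, so this is the minimum.

1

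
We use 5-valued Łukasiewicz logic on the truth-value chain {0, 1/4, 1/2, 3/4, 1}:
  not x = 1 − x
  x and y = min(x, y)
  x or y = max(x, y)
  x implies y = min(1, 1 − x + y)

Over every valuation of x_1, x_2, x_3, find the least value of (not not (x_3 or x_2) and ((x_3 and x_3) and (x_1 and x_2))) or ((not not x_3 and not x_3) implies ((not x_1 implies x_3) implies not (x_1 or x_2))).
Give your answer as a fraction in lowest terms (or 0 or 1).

1/2

Take x_1 = 1/2, x_2 = 1, x_3 = 1/2:
x_3 or x_2 = 1/2 or 1 = 1
not (x_3 or x_2) = not 1 = 0
not not (x_3 or x_2) = not 0 = 1
x_3 and x_3 = 1/2 and 1/2 = 1/2
x_1 and x_2 = 1/2 and 1 = 1/2
(x_3 and x_3) and (x_1 and x_2) = 1/2 and 1/2 = 1/2
not not (x_3 or x_2) and ((x_3 and x_3) and (x_1 and x_2)) = 1 and 1/2 = 1/2
not x_3 = not 1/2 = 1/2
not not x_3 = not 1/2 = 1/2
not x_3 = not 1/2 = 1/2
not not x_3 and not x_3 = 1/2 and 1/2 = 1/2
not x_1 = not 1/2 = 1/2
not x_1 implies x_3 = 1/2 implies 1/2 = 1
x_1 or x_2 = 1/2 or 1 = 1
not (x_1 or x_2) = not 1 = 0
(not x_1 implies x_3) implies not (x_1 or x_2) = 1 implies 0 = 0
(not not x_3 and not x_3) implies ((not x_1 implies x_3) implies not (x_1 or x_2)) = 1/2 implies 0 = 1/2
(not not (x_3 or x_2) and ((x_3 and x_3) and (x_1 and x_2))) or ((not not x_3 and not x_3) implies ((not x_1 implies x_3) implies not (x_1 or x_2))) = 1/2 or 1/2 = 1/2
No assignment yields a value below 1/2, so this is the minimum.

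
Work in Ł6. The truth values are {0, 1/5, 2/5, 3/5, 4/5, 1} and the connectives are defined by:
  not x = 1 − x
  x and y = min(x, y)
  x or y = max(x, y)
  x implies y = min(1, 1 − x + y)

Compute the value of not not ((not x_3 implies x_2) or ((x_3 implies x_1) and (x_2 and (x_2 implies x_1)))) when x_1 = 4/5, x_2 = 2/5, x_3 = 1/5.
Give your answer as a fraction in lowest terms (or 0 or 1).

not x_3 = not 1/5 = 4/5
not x_3 implies x_2 = 4/5 implies 2/5 = 3/5
x_3 implies x_1 = 1/5 implies 4/5 = 1
x_2 implies x_1 = 2/5 implies 4/5 = 1
x_2 and (x_2 implies x_1) = 2/5 and 1 = 2/5
(x_3 implies x_1) and (x_2 and (x_2 implies x_1)) = 1 and 2/5 = 2/5
(not x_3 implies x_2) or ((x_3 implies x_1) and (x_2 and (x_2 implies x_1))) = 3/5 or 2/5 = 3/5
not ((not x_3 implies x_2) or ((x_3 implies x_1) and (x_2 and (x_2 implies x_1)))) = not 3/5 = 2/5
not not ((not x_3 implies x_2) or ((x_3 implies x_1) and (x_2 and (x_2 implies x_1)))) = not 2/5 = 3/5

3/5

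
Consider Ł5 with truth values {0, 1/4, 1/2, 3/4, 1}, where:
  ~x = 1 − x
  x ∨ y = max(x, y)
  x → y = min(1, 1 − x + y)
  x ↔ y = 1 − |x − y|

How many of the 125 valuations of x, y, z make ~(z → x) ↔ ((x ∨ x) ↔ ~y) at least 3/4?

47

value 1: 17 assignments (counts)
value 3/4: 30 assignments (counts)
value 1/2: 32 assignments
value 1/4: 30 assignments
value 0: 16 assignments
So 47 of the 125 assignments meet the threshold.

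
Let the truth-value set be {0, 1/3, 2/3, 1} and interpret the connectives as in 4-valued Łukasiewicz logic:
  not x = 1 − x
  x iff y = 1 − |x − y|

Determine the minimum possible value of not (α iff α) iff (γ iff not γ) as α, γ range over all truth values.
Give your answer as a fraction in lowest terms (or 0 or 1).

Take α = 0, γ = 1/3:
α iff α = 0 iff 0 = 1
not (α iff α) = not 1 = 0
not γ = not 1/3 = 2/3
γ iff not γ = 1/3 iff 2/3 = 2/3
not (α iff α) iff (γ iff not γ) = 0 iff 2/3 = 1/3
No assignment yields a value below 1/3, so this is the minimum.

1/3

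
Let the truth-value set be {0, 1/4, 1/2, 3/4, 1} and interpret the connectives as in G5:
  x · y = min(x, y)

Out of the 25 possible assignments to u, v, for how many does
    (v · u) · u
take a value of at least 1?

value 1: 1 assignment (counts)
value 3/4: 3 assignments
value 1/2: 5 assignments
value 1/4: 7 assignments
value 0: 9 assignments
So 1 of the 25 assignments meets the threshold.

1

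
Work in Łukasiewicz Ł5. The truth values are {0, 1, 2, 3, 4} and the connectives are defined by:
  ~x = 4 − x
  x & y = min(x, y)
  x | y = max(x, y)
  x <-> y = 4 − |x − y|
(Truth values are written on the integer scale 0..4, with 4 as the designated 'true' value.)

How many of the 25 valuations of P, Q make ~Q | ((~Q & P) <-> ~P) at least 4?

value 4: 9 assignments (counts)
value 3: 8 assignments
value 2: 5 assignments
value 1: 2 assignments
value 0: 1 assignment
So 9 of the 25 assignments meet the threshold.

9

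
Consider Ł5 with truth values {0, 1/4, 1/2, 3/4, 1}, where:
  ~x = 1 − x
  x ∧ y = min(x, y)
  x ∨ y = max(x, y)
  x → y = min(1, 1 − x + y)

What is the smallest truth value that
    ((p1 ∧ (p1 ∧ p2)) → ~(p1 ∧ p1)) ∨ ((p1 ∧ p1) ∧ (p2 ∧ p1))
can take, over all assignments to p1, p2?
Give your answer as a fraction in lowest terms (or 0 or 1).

Take p1 = 1, p2 = 1/2:
p1 ∧ p2 = 1 ∧ 1/2 = 1/2
p1 ∧ (p1 ∧ p2) = 1 ∧ 1/2 = 1/2
p1 ∧ p1 = 1 ∧ 1 = 1
~(p1 ∧ p1) = ~1 = 0
(p1 ∧ (p1 ∧ p2)) → ~(p1 ∧ p1) = 1/2 → 0 = 1/2
p1 ∧ p1 = 1 ∧ 1 = 1
p2 ∧ p1 = 1/2 ∧ 1 = 1/2
(p1 ∧ p1) ∧ (p2 ∧ p1) = 1 ∧ 1/2 = 1/2
((p1 ∧ (p1 ∧ p2)) → ~(p1 ∧ p1)) ∨ ((p1 ∧ p1) ∧ (p2 ∧ p1)) = 1/2 ∨ 1/2 = 1/2
No assignment yields a value below 1/2, so this is the minimum.

1/2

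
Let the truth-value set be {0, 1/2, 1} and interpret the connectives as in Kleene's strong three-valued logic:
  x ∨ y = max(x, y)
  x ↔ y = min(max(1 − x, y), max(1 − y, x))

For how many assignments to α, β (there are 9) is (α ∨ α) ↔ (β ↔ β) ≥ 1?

2

α = 0, β = 0 ↦ 0  <
α = 0, β = 1/2 ↦ 1/2  <
α = 0, β = 1 ↦ 0  <
α = 1/2, β = 0 ↦ 1/2  <
α = 1/2, β = 1/2 ↦ 1/2  <
α = 1/2, β = 1 ↦ 1/2  <
α = 1, β = 0 ↦ 1  ≥
α = 1, β = 1/2 ↦ 1/2  <
α = 1, β = 1 ↦ 1  ≥
So 2 of the 9 assignments meet the threshold.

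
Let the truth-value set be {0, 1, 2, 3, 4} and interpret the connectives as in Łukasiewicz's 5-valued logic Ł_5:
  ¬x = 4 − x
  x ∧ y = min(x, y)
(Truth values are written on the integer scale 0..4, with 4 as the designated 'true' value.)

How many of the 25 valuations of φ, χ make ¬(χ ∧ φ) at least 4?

value 4: 9 assignments (counts)
value 3: 7 assignments
value 2: 5 assignments
value 1: 3 assignments
value 0: 1 assignment
So 9 of the 25 assignments meet the threshold.

9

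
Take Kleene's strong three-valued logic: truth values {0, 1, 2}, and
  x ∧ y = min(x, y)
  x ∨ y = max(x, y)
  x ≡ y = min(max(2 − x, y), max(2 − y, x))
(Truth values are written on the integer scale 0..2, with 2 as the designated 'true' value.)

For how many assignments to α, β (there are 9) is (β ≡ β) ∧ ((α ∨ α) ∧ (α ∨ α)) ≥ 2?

2

α = 0, β = 0 ↦ 0  <
α = 0, β = 1 ↦ 0  <
α = 0, β = 2 ↦ 0  <
α = 1, β = 0 ↦ 1  <
α = 1, β = 1 ↦ 1  <
α = 1, β = 2 ↦ 1  <
α = 2, β = 0 ↦ 2  ≥
α = 2, β = 1 ↦ 1  <
α = 2, β = 2 ↦ 2  ≥
So 2 of the 9 assignments meet the threshold.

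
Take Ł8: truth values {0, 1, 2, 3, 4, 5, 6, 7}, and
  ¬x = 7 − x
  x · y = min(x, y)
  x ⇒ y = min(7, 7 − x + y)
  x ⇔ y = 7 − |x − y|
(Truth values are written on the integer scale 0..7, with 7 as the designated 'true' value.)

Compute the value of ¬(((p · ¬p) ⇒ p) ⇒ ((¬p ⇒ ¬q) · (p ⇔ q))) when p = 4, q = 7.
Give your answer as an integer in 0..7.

3

¬p = ¬4 = 3
p · ¬p = 4 · 3 = 3
(p · ¬p) ⇒ p = 3 ⇒ 4 = 7
¬p = ¬4 = 3
¬q = ¬7 = 0
¬p ⇒ ¬q = 3 ⇒ 0 = 4
p ⇔ q = 4 ⇔ 7 = 4
(¬p ⇒ ¬q) · (p ⇔ q) = 4 · 4 = 4
((p · ¬p) ⇒ p) ⇒ ((¬p ⇒ ¬q) · (p ⇔ q)) = 7 ⇒ 4 = 4
¬(((p · ¬p) ⇒ p) ⇒ ((¬p ⇒ ¬q) · (p ⇔ q))) = ¬4 = 3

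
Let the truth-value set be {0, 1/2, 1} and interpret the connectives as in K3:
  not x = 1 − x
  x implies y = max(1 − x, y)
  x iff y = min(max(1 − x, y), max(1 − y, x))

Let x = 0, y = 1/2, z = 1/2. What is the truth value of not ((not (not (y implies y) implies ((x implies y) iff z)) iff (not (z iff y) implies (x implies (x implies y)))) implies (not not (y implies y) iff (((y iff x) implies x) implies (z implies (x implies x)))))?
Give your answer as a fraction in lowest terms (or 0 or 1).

y implies y = 1/2 implies 1/2 = 1/2
not (y implies y) = not 1/2 = 1/2
x implies y = 0 implies 1/2 = 1
(x implies y) iff z = 1 iff 1/2 = 1/2
not (y implies y) implies ((x implies y) iff z) = 1/2 implies 1/2 = 1/2
not (not (y implies y) implies ((x implies y) iff z)) = not 1/2 = 1/2
z iff y = 1/2 iff 1/2 = 1/2
not (z iff y) = not 1/2 = 1/2
x implies y = 0 implies 1/2 = 1
x implies (x implies y) = 0 implies 1 = 1
not (z iff y) implies (x implies (x implies y)) = 1/2 implies 1 = 1
not (not (y implies y) implies ((x implies y) iff z)) iff (not (z iff y) implies (x implies (x implies y))) = 1/2 iff 1 = 1/2
y implies y = 1/2 implies 1/2 = 1/2
not (y implies y) = not 1/2 = 1/2
not not (y implies y) = not 1/2 = 1/2
y iff x = 1/2 iff 0 = 1/2
(y iff x) implies x = 1/2 implies 0 = 1/2
x implies x = 0 implies 0 = 1
z implies (x implies x) = 1/2 implies 1 = 1
((y iff x) implies x) implies (z implies (x implies x)) = 1/2 implies 1 = 1
not not (y implies y) iff (((y iff x) implies x) implies (z implies (x implies x))) = 1/2 iff 1 = 1/2
(not (not (y implies y) implies ((x implies y) iff z)) iff (not (z iff y) implies (x implies (x implies y)))) implies (not not (y implies y) iff (((y iff x) implies x) implies (z implies (x implies x)))) = 1/2 implies 1/2 = 1/2
not ((not (not (y implies y) implies ((x implies y) iff z)) iff (not (z iff y) implies (x implies (x implies y)))) implies (not not (y implies y) iff (((y iff x) implies x) implies (z implies (x implies x))))) = not 1/2 = 1/2

1/2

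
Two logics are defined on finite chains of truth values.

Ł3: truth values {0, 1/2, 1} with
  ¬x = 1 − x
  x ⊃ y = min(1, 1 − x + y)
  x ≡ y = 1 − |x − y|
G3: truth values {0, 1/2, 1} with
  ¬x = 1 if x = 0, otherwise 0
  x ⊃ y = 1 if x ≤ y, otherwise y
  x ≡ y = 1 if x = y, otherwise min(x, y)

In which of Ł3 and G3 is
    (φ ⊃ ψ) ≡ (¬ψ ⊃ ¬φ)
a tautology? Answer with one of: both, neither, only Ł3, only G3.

only Ł3

In Ł3: every assignment gives 1 — tautology.
In G3: at φ = 1, ψ = 1/2 the value is 1/2 — not a tautology.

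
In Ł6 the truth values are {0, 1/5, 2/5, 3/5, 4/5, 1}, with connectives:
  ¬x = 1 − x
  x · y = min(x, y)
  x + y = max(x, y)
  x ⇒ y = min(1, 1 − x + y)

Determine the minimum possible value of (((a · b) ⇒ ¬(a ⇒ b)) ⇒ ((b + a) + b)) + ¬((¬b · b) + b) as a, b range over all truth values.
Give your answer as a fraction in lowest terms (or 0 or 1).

3/5

Take a = 0, b = 2/5:
a · b = 0 · 2/5 = 0
a ⇒ b = 0 ⇒ 2/5 = 1
¬(a ⇒ b) = ¬1 = 0
(a · b) ⇒ ¬(a ⇒ b) = 0 ⇒ 0 = 1
b + a = 2/5 + 0 = 2/5
(b + a) + b = 2/5 + 2/5 = 2/5
((a · b) ⇒ ¬(a ⇒ b)) ⇒ ((b + a) + b) = 1 ⇒ 2/5 = 2/5
¬b = ¬2/5 = 3/5
¬b · b = 3/5 · 2/5 = 2/5
(¬b · b) + b = 2/5 + 2/5 = 2/5
¬((¬b · b) + b) = ¬2/5 = 3/5
(((a · b) ⇒ ¬(a ⇒ b)) ⇒ ((b + a) + b)) + ¬((¬b · b) + b) = 2/5 + 3/5 = 3/5
No assignment yields a value below 3/5, so this is the minimum.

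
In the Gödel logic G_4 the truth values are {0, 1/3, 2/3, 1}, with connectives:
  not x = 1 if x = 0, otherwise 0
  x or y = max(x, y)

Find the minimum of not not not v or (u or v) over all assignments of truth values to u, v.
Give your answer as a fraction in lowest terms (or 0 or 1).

1/3

Take u = 0, v = 1/3:
not v = not 1/3 = 0
not not v = not 0 = 1
not not not v = not 1 = 0
u or v = 0 or 1/3 = 1/3
not not not v or (u or v) = 0 or 1/3 = 1/3
No assignment yields a value below 1/3, so this is the minimum.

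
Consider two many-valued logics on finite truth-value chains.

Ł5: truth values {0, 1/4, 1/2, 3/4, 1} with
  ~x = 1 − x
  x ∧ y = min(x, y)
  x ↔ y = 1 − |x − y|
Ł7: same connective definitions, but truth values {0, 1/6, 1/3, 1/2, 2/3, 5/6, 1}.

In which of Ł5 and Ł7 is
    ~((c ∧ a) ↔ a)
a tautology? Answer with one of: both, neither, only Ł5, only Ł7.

In Ł5: at a = 0, c = 0 the value is 0 — not a tautology.
In Ł7: at a = 0, c = 0 the value is 0 — not a tautology.

neither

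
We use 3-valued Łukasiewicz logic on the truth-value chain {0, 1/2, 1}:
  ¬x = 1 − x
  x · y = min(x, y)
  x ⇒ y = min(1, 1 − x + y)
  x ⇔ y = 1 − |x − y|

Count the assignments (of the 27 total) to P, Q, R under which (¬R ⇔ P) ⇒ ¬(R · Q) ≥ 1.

value 1: 22 assignments (counts)
value 1/2: 4 assignments
value 0: 1 assignment
So 22 of the 27 assignments meet the threshold.

22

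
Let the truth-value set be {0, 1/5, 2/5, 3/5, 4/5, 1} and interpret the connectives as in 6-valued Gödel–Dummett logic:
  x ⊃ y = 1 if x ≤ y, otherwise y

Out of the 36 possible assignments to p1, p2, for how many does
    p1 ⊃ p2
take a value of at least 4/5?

value 1: 21 assignments (counts)
value 4/5: 1 assignment (counts)
value 3/5: 2 assignments
value 2/5: 3 assignments
value 1/5: 4 assignments
value 0: 5 assignments
So 22 of the 36 assignments meet the threshold.

22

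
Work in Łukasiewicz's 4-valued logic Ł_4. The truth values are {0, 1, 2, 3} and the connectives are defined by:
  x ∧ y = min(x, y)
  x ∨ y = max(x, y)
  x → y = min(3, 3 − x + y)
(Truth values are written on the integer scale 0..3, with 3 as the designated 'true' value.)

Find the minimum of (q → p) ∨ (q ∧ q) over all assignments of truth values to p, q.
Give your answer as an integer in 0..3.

Take p = 0, q = 1:
q → p = 1 → 0 = 2
q ∧ q = 1 ∧ 1 = 1
(q → p) ∨ (q ∧ q) = 2 ∨ 1 = 2
No assignment yields a value below 2, so this is the minimum.

2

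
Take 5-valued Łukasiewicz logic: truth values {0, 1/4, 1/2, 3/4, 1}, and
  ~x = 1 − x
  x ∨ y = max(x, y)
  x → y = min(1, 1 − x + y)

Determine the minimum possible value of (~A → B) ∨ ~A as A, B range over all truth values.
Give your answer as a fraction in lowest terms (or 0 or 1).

Take A = 1/2, B = 0:
~A = ~1/2 = 1/2
~A → B = 1/2 → 0 = 1/2
~A = ~1/2 = 1/2
(~A → B) ∨ ~A = 1/2 ∨ 1/2 = 1/2
No assignment yields a value below 1/2, so this is the minimum.

1/2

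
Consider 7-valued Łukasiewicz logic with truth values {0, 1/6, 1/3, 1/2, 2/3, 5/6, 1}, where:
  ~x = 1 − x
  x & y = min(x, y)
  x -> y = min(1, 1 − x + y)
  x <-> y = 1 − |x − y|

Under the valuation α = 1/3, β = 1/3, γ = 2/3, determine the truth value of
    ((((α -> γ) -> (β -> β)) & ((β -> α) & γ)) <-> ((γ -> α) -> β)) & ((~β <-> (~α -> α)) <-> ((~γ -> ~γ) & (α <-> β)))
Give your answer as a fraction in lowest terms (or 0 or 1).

α -> γ = 1/3 -> 2/3 = 1
β -> β = 1/3 -> 1/3 = 1
(α -> γ) -> (β -> β) = 1 -> 1 = 1
β -> α = 1/3 -> 1/3 = 1
(β -> α) & γ = 1 & 2/3 = 2/3
((α -> γ) -> (β -> β)) & ((β -> α) & γ) = 1 & 2/3 = 2/3
γ -> α = 2/3 -> 1/3 = 2/3
(γ -> α) -> β = 2/3 -> 1/3 = 2/3
(((α -> γ) -> (β -> β)) & ((β -> α) & γ)) <-> ((γ -> α) -> β) = 2/3 <-> 2/3 = 1
~β = ~1/3 = 2/3
~α = ~1/3 = 2/3
~α -> α = 2/3 -> 1/3 = 2/3
~β <-> (~α -> α) = 2/3 <-> 2/3 = 1
~γ = ~2/3 = 1/3
~γ = ~2/3 = 1/3
~γ -> ~γ = 1/3 -> 1/3 = 1
α <-> β = 1/3 <-> 1/3 = 1
(~γ -> ~γ) & (α <-> β) = 1 & 1 = 1
(~β <-> (~α -> α)) <-> ((~γ -> ~γ) & (α <-> β)) = 1 <-> 1 = 1
((((α -> γ) -> (β -> β)) & ((β -> α) & γ)) <-> ((γ -> α) -> β)) & ((~β <-> (~α -> α)) <-> ((~γ -> ~γ) & (α <-> β))) = 1 & 1 = 1

1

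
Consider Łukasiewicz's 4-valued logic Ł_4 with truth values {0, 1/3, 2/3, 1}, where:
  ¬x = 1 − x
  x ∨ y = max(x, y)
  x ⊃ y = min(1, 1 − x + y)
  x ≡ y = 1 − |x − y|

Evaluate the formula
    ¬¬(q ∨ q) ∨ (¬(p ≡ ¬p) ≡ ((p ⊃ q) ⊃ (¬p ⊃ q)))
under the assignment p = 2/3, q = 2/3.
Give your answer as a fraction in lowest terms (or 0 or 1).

q ∨ q = 2/3 ∨ 2/3 = 2/3
¬(q ∨ q) = ¬2/3 = 1/3
¬¬(q ∨ q) = ¬1/3 = 2/3
¬p = ¬2/3 = 1/3
p ≡ ¬p = 2/3 ≡ 1/3 = 2/3
¬(p ≡ ¬p) = ¬2/3 = 1/3
p ⊃ q = 2/3 ⊃ 2/3 = 1
¬p = ¬2/3 = 1/3
¬p ⊃ q = 1/3 ⊃ 2/3 = 1
(p ⊃ q) ⊃ (¬p ⊃ q) = 1 ⊃ 1 = 1
¬(p ≡ ¬p) ≡ ((p ⊃ q) ⊃ (¬p ⊃ q)) = 1/3 ≡ 1 = 1/3
¬¬(q ∨ q) ∨ (¬(p ≡ ¬p) ≡ ((p ⊃ q) ⊃ (¬p ⊃ q))) = 2/3 ∨ 1/3 = 2/3

2/3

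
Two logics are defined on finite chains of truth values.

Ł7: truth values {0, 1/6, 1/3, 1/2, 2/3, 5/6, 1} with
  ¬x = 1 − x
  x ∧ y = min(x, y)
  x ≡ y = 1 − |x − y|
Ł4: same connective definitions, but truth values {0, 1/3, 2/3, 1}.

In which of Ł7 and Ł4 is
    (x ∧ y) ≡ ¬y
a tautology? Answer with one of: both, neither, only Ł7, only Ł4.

In Ł7: at x = 0, y = 0 the value is 0 — not a tautology.
In Ł4: at x = 0, y = 0 the value is 0 — not a tautology.

neither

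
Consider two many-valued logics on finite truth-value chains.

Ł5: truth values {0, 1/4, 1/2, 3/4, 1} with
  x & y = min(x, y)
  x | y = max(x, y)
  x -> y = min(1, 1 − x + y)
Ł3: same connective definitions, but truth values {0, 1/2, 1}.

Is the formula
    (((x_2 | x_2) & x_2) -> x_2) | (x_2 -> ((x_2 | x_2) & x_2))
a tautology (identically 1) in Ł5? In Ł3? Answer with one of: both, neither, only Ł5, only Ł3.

both

In Ł5: every assignment gives 1 — tautology.
In Ł3: every assignment gives 1 — tautology.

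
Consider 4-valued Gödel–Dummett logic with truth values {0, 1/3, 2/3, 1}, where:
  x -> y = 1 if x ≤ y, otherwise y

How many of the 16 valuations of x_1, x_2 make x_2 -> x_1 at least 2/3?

11

x_1 = 0, x_2 = 0 ↦ 1  ≥
x_1 = 0, x_2 = 1/3 ↦ 0  <
x_1 = 0, x_2 = 2/3 ↦ 0  <
x_1 = 0, x_2 = 1 ↦ 0  <
x_1 = 1/3, x_2 = 0 ↦ 1  ≥
x_1 = 1/3, x_2 = 1/3 ↦ 1  ≥
x_1 = 1/3, x_2 = 2/3 ↦ 1/3  <
x_1 = 1/3, x_2 = 1 ↦ 1/3  <
x_1 = 2/3, x_2 = 0 ↦ 1  ≥
x_1 = 2/3, x_2 = 1/3 ↦ 1  ≥
x_1 = 2/3, x_2 = 2/3 ↦ 1  ≥
x_1 = 2/3, x_2 = 1 ↦ 2/3  ≥
x_1 = 1, x_2 = 0 ↦ 1  ≥
x_1 = 1, x_2 = 1/3 ↦ 1  ≥
x_1 = 1, x_2 = 2/3 ↦ 1  ≥
x_1 = 1, x_2 = 1 ↦ 1  ≥
So 11 of the 16 assignments meet the threshold.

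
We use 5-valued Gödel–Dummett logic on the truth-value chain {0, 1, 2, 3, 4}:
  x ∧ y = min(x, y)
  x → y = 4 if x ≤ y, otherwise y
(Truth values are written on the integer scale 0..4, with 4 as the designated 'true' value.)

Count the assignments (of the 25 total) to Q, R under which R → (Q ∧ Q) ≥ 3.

16

value 4: 15 assignments (counts)
value 3: 1 assignment (counts)
value 2: 2 assignments
value 1: 3 assignments
value 0: 4 assignments
So 16 of the 25 assignments meet the threshold.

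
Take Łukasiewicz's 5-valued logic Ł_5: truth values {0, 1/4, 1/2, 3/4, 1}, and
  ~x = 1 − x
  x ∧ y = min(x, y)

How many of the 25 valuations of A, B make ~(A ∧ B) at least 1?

value 1: 9 assignments (counts)
value 3/4: 7 assignments
value 1/2: 5 assignments
value 1/4: 3 assignments
value 0: 1 assignment
So 9 of the 25 assignments meet the threshold.

9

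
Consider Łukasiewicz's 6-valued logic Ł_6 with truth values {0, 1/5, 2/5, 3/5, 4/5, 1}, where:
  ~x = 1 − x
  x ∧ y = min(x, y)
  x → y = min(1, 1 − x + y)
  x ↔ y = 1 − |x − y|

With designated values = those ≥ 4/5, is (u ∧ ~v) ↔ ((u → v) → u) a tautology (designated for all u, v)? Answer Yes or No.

No

Counterexample: take u = 2/5, v = 0.
~v = ~0 = 1
u ∧ ~v = 2/5 ∧ 1 = 2/5
u → v = 2/5 → 0 = 3/5
(u → v) → u = 3/5 → 2/5 = 4/5
(u ∧ ~v) ↔ ((u → v) → u) = 2/5 ↔ 4/5 = 3/5
This gives 3/5, which is below 4/5.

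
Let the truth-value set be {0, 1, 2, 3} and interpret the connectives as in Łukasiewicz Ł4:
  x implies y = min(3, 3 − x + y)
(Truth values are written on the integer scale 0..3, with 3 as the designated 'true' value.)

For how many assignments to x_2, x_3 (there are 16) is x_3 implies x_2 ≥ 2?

x_2 = 0, x_3 = 0 ↦ 3  ≥
x_2 = 0, x_3 = 1 ↦ 2  ≥
x_2 = 0, x_3 = 2 ↦ 1  <
x_2 = 0, x_3 = 3 ↦ 0  <
x_2 = 1, x_3 = 0 ↦ 3  ≥
x_2 = 1, x_3 = 1 ↦ 3  ≥
x_2 = 1, x_3 = 2 ↦ 2  ≥
x_2 = 1, x_3 = 3 ↦ 1  <
x_2 = 2, x_3 = 0 ↦ 3  ≥
x_2 = 2, x_3 = 1 ↦ 3  ≥
x_2 = 2, x_3 = 2 ↦ 3  ≥
x_2 = 2, x_3 = 3 ↦ 2  ≥
x_2 = 3, x_3 = 0 ↦ 3  ≥
x_2 = 3, x_3 = 1 ↦ 3  ≥
x_2 = 3, x_3 = 2 ↦ 3  ≥
x_2 = 3, x_3 = 3 ↦ 3  ≥
So 13 of the 16 assignments meet the threshold.

13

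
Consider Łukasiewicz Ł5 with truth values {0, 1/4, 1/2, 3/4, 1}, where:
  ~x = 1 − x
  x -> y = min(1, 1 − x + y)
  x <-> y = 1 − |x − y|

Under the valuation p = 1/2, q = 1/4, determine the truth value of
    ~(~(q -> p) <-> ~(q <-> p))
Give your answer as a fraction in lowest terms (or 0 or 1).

q -> p = 1/4 -> 1/2 = 1
~(q -> p) = ~1 = 0
q <-> p = 1/4 <-> 1/2 = 3/4
~(q <-> p) = ~3/4 = 1/4
~(q -> p) <-> ~(q <-> p) = 0 <-> 1/4 = 3/4
~(~(q -> p) <-> ~(q <-> p)) = ~3/4 = 1/4

1/4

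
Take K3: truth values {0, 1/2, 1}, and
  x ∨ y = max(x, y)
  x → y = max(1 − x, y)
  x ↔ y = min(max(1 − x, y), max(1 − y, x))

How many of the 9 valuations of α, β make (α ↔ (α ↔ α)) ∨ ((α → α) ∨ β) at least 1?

7

α = 0, β = 0 ↦ 1  ≥
α = 0, β = 1/2 ↦ 1  ≥
α = 0, β = 1 ↦ 1  ≥
α = 1/2, β = 0 ↦ 1/2  <
α = 1/2, β = 1/2 ↦ 1/2  <
α = 1/2, β = 1 ↦ 1  ≥
α = 1, β = 0 ↦ 1  ≥
α = 1, β = 1/2 ↦ 1  ≥
α = 1, β = 1 ↦ 1  ≥
So 7 of the 9 assignments meet the threshold.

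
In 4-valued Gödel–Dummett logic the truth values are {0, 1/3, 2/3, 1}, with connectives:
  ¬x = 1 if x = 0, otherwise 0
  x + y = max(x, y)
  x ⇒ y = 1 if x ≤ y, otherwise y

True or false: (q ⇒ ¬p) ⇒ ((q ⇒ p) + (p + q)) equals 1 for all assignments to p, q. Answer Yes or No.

No

Counterexample: take p = 0, q = 1/3.
¬p = ¬0 = 1
q ⇒ ¬p = 1/3 ⇒ 1 = 1
q ⇒ p = 1/3 ⇒ 0 = 0
p + q = 0 + 1/3 = 1/3
(q ⇒ p) + (p + q) = 0 + 1/3 = 1/3
(q ⇒ ¬p) ⇒ ((q ⇒ p) + (p + q)) = 1 ⇒ 1/3 = 1/3
This gives 1/3 ≠ 1.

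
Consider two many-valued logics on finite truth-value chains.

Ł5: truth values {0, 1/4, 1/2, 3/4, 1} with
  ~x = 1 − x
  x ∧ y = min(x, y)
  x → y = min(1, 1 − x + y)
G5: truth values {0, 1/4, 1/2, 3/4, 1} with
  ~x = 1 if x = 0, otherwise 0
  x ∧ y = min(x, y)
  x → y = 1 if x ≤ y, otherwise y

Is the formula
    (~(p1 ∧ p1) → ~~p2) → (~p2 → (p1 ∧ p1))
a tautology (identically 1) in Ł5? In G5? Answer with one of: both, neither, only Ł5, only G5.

In Ł5: every assignment gives 1 — tautology.
In G5: at p1 = 1/4, p2 = 0 the value is 1/4 — not a tautology.

only Ł5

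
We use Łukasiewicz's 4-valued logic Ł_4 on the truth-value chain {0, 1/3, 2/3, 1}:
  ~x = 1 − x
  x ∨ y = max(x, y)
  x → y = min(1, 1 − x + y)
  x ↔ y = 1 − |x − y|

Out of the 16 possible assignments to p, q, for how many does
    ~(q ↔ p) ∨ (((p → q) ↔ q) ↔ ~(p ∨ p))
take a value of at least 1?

p = 0, q = 0 ↦ 0  <
p = 0, q = 1/3 ↦ 1/3  <
p = 0, q = 2/3 ↦ 2/3  <
p = 0, q = 1 ↦ 1  ≥
p = 1/3, q = 0 ↦ 2/3  <
p = 1/3, q = 1/3 ↦ 2/3  <
p = 1/3, q = 2/3 ↦ 1  ≥
p = 1/3, q = 1 ↦ 2/3  <
p = 2/3, q = 0 ↦ 2/3  <
p = 2/3, q = 1/3 ↦ 2/3  <
p = 2/3, q = 2/3 ↦ 2/3  <
p = 2/3, q = 1 ↦ 1/3  <
p = 1, q = 0 ↦ 1  ≥
p = 1, q = 1/3 ↦ 2/3  <
p = 1, q = 2/3 ↦ 1/3  <
p = 1, q = 1 ↦ 0  <
So 3 of the 16 assignments meet the threshold.

3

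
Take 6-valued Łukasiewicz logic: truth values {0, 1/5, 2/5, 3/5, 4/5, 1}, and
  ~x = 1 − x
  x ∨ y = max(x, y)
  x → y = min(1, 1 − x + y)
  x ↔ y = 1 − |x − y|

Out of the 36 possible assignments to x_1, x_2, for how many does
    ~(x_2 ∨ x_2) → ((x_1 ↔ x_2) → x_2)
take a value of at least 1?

26

value 1: 26 assignments (counts)
value 4/5: 3 assignments
value 3/5: 3 assignments
value 2/5: 2 assignments
value 1/5: 1 assignment
value 0: 1 assignment
So 26 of the 36 assignments meet the threshold.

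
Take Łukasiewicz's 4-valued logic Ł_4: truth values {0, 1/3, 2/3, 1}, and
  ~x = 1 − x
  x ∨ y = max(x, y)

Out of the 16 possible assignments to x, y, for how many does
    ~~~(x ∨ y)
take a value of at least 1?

x = 0, y = 0 ↦ 1  ≥
x = 0, y = 1/3 ↦ 2/3  <
x = 0, y = 2/3 ↦ 1/3  <
x = 0, y = 1 ↦ 0  <
x = 1/3, y = 0 ↦ 2/3  <
x = 1/3, y = 1/3 ↦ 2/3  <
x = 1/3, y = 2/3 ↦ 1/3  <
x = 1/3, y = 1 ↦ 0  <
x = 2/3, y = 0 ↦ 1/3  <
x = 2/3, y = 1/3 ↦ 1/3  <
x = 2/3, y = 2/3 ↦ 1/3  <
x = 2/3, y = 1 ↦ 0  <
x = 1, y = 0 ↦ 0  <
x = 1, y = 1/3 ↦ 0  <
x = 1, y = 2/3 ↦ 0  <
x = 1, y = 1 ↦ 0  <
So 1 of the 16 assignments meets the threshold.

1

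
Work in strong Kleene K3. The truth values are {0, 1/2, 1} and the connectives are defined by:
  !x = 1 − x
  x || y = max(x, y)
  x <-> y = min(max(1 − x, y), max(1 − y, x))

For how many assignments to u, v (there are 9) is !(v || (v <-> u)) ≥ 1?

1

u = 0, v = 0 ↦ 0  <
u = 0, v = 1/2 ↦ 1/2  <
u = 0, v = 1 ↦ 0  <
u = 1/2, v = 0 ↦ 1/2  <
u = 1/2, v = 1/2 ↦ 1/2  <
u = 1/2, v = 1 ↦ 0  <
u = 1, v = 0 ↦ 1  ≥
u = 1, v = 1/2 ↦ 1/2  <
u = 1, v = 1 ↦ 0  <
So 1 of the 9 assignments meets the threshold.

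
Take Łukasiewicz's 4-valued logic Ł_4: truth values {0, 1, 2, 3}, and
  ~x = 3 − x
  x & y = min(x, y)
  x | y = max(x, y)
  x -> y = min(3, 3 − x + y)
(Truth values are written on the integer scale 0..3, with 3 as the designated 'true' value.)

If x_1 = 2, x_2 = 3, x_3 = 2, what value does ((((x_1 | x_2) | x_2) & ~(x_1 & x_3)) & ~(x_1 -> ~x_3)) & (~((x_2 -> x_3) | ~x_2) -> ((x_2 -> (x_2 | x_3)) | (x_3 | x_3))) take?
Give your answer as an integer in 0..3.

1

x_1 | x_2 = 2 | 3 = 3
(x_1 | x_2) | x_2 = 3 | 3 = 3
x_1 & x_3 = 2 & 2 = 2
~(x_1 & x_3) = ~2 = 1
((x_1 | x_2) | x_2) & ~(x_1 & x_3) = 3 & 1 = 1
~x_3 = ~2 = 1
x_1 -> ~x_3 = 2 -> 1 = 2
~(x_1 -> ~x_3) = ~2 = 1
(((x_1 | x_2) | x_2) & ~(x_1 & x_3)) & ~(x_1 -> ~x_3) = 1 & 1 = 1
x_2 -> x_3 = 3 -> 2 = 2
~x_2 = ~3 = 0
(x_2 -> x_3) | ~x_2 = 2 | 0 = 2
~((x_2 -> x_3) | ~x_2) = ~2 = 1
x_2 | x_3 = 3 | 2 = 3
x_2 -> (x_2 | x_3) = 3 -> 3 = 3
x_3 | x_3 = 2 | 2 = 2
(x_2 -> (x_2 | x_3)) | (x_3 | x_3) = 3 | 2 = 3
~((x_2 -> x_3) | ~x_2) -> ((x_2 -> (x_2 | x_3)) | (x_3 | x_3)) = 1 -> 3 = 3
((((x_1 | x_2) | x_2) & ~(x_1 & x_3)) & ~(x_1 -> ~x_3)) & (~((x_2 -> x_3) | ~x_2) -> ((x_2 -> (x_2 | x_3)) | (x_3 | x_3))) = 1 & 3 = 1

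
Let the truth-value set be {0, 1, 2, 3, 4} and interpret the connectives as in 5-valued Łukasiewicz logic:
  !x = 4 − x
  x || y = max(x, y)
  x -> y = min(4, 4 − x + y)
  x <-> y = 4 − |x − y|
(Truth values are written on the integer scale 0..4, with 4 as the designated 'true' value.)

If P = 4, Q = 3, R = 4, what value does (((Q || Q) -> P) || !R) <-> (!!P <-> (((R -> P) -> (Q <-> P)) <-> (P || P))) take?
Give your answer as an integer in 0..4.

3

Q || Q = 3 || 3 = 3
(Q || Q) -> P = 3 -> 4 = 4
!R = !4 = 0
((Q || Q) -> P) || !R = 4 || 0 = 4
!P = !4 = 0
!!P = !0 = 4
R -> P = 4 -> 4 = 4
Q <-> P = 3 <-> 4 = 3
(R -> P) -> (Q <-> P) = 4 -> 3 = 3
P || P = 4 || 4 = 4
((R -> P) -> (Q <-> P)) <-> (P || P) = 3 <-> 4 = 3
!!P <-> (((R -> P) -> (Q <-> P)) <-> (P || P)) = 4 <-> 3 = 3
(((Q || Q) -> P) || !R) <-> (!!P <-> (((R -> P) -> (Q <-> P)) <-> (P || P))) = 4 <-> 3 = 3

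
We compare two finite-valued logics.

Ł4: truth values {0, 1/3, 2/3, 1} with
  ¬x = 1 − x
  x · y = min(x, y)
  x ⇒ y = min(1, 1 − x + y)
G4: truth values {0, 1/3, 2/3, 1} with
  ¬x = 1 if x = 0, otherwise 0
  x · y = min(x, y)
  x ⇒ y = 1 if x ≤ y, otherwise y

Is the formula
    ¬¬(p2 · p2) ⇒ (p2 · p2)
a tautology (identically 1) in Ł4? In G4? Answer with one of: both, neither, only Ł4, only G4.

only Ł4

In Ł4: every assignment gives 1 — tautology.
In G4: at p2 = 1/3 the value is 1/3 — not a tautology.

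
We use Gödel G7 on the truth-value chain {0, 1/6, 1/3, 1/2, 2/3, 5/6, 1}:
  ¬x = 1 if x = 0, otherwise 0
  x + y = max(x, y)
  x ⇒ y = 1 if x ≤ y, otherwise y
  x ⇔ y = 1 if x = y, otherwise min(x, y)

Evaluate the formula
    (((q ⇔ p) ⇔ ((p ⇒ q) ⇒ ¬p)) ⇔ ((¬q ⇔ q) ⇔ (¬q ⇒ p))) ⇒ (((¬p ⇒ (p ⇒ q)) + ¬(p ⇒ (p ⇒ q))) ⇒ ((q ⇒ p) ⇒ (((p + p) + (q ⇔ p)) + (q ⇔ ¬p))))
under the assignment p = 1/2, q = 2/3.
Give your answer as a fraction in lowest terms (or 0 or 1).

q ⇔ p = 2/3 ⇔ 1/2 = 1/2
p ⇒ q = 1/2 ⇒ 2/3 = 1
¬p = ¬1/2 = 0
(p ⇒ q) ⇒ ¬p = 1 ⇒ 0 = 0
(q ⇔ p) ⇔ ((p ⇒ q) ⇒ ¬p) = 1/2 ⇔ 0 = 0
¬q = ¬2/3 = 0
¬q ⇔ q = 0 ⇔ 2/3 = 0
¬q = ¬2/3 = 0
¬q ⇒ p = 0 ⇒ 1/2 = 1
(¬q ⇔ q) ⇔ (¬q ⇒ p) = 0 ⇔ 1 = 0
((q ⇔ p) ⇔ ((p ⇒ q) ⇒ ¬p)) ⇔ ((¬q ⇔ q) ⇔ (¬q ⇒ p)) = 0 ⇔ 0 = 1
¬p = ¬1/2 = 0
p ⇒ q = 1/2 ⇒ 2/3 = 1
¬p ⇒ (p ⇒ q) = 0 ⇒ 1 = 1
p ⇒ q = 1/2 ⇒ 2/3 = 1
p ⇒ (p ⇒ q) = 1/2 ⇒ 1 = 1
¬(p ⇒ (p ⇒ q)) = ¬1 = 0
(¬p ⇒ (p ⇒ q)) + ¬(p ⇒ (p ⇒ q)) = 1 + 0 = 1
q ⇒ p = 2/3 ⇒ 1/2 = 1/2
p + p = 1/2 + 1/2 = 1/2
q ⇔ p = 2/3 ⇔ 1/2 = 1/2
(p + p) + (q ⇔ p) = 1/2 + 1/2 = 1/2
¬p = ¬1/2 = 0
q ⇔ ¬p = 2/3 ⇔ 0 = 0
((p + p) + (q ⇔ p)) + (q ⇔ ¬p) = 1/2 + 0 = 1/2
(q ⇒ p) ⇒ (((p + p) + (q ⇔ p)) + (q ⇔ ¬p)) = 1/2 ⇒ 1/2 = 1
((¬p ⇒ (p ⇒ q)) + ¬(p ⇒ (p ⇒ q))) ⇒ ((q ⇒ p) ⇒ (((p + p) + (q ⇔ p)) + (q ⇔ ¬p))) = 1 ⇒ 1 = 1
(((q ⇔ p) ⇔ ((p ⇒ q) ⇒ ¬p)) ⇔ ((¬q ⇔ q) ⇔ (¬q ⇒ p))) ⇒ (((¬p ⇒ (p ⇒ q)) + ¬(p ⇒ (p ⇒ q))) ⇒ ((q ⇒ p) ⇒ (((p + p) + (q ⇔ p)) + (q ⇔ ¬p)))) = 1 ⇒ 1 = 1

1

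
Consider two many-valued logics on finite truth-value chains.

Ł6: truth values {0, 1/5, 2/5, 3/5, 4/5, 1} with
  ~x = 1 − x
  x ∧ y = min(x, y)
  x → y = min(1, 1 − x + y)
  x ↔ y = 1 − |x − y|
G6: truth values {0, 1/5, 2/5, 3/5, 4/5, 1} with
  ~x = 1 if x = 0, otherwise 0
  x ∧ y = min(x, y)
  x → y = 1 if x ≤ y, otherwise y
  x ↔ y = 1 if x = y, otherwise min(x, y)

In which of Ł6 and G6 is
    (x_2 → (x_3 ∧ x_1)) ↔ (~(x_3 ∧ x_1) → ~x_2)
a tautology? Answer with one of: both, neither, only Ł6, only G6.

In Ł6: every assignment gives 1 — tautology.
In G6: at x_1 = 1/5, x_2 = 2/5, x_3 = 1/5 the value is 1/5 — not a tautology.

only Ł6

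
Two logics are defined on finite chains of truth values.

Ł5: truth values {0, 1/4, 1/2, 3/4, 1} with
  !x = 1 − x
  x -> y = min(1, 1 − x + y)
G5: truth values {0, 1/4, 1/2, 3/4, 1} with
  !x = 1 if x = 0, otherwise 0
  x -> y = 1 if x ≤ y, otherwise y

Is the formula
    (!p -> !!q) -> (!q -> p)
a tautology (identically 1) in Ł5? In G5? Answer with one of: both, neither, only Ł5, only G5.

only Ł5

In Ł5: every assignment gives 1 — tautology.
In G5: at p = 1/4, q = 0 the value is 1/4 — not a tautology.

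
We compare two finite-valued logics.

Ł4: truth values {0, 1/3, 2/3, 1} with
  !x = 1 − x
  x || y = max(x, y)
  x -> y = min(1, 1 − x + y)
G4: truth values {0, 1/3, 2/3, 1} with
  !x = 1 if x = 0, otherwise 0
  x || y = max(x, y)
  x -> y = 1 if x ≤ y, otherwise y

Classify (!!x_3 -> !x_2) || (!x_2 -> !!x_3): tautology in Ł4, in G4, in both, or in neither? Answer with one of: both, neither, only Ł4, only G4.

both

In Ł4: every assignment gives 1 — tautology.
In G4: every assignment gives 1 — tautology.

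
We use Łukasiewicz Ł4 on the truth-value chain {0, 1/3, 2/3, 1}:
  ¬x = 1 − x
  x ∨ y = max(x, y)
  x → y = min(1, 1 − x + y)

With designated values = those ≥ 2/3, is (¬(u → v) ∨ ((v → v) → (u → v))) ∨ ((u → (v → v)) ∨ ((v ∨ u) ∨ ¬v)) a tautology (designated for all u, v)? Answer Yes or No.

Yes

u = 0, v = 0 ↦ 1
u = 0, v = 1/3 ↦ 1
u = 0, v = 2/3 ↦ 1
u = 0, v = 1 ↦ 1
u = 1/3, v = 0 ↦ 1
u = 1/3, v = 1/3 ↦ 1
u = 1/3, v = 2/3 ↦ 1
u = 1/3, v = 1 ↦ 1
u = 2/3, v = 0 ↦ 1
u = 2/3, v = 1/3 ↦ 1
u = 2/3, v = 2/3 ↦ 1
u = 2/3, v = 1 ↦ 1
u = 1, v = 0 ↦ 1
u = 1, v = 1/3 ↦ 1
u = 1, v = 2/3 ↦ 1
u = 1, v = 1 ↦ 1
Every assignment gives a value ≥ 2/3.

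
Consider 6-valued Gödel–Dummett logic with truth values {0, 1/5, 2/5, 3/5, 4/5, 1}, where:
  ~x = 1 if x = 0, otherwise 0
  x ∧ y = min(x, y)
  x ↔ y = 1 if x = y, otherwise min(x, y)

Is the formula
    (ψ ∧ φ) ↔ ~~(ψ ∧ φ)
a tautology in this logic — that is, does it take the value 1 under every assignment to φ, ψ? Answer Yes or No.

Counterexample: take φ = 1/5, ψ = 1/5.
ψ ∧ φ = 1/5 ∧ 1/5 = 1/5
~(ψ ∧ φ) = ~1/5 = 0
~~(ψ ∧ φ) = ~0 = 1
(ψ ∧ φ) ↔ ~~(ψ ∧ φ) = 1/5 ↔ 1 = 1/5
This gives 1/5 ≠ 1.

No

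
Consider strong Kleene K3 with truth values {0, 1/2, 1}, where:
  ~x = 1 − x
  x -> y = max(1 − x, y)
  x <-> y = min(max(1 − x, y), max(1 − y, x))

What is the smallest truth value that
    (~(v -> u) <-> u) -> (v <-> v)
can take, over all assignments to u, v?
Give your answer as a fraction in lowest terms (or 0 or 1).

Take u = 0, v = 1/2:
v -> u = 1/2 -> 0 = 1/2
~(v -> u) = ~1/2 = 1/2
~(v -> u) <-> u = 1/2 <-> 0 = 1/2
v <-> v = 1/2 <-> 1/2 = 1/2
(~(v -> u) <-> u) -> (v <-> v) = 1/2 -> 1/2 = 1/2
No assignment yields a value below 1/2, so this is the minimum.

1/2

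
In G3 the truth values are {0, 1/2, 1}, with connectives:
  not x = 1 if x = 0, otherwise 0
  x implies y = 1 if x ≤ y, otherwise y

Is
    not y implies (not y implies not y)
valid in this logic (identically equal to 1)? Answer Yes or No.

Yes

y = 0 ↦ 1
y = 1/2 ↦ 1
y = 1 ↦ 1
Every assignment gives a value ≥ 1.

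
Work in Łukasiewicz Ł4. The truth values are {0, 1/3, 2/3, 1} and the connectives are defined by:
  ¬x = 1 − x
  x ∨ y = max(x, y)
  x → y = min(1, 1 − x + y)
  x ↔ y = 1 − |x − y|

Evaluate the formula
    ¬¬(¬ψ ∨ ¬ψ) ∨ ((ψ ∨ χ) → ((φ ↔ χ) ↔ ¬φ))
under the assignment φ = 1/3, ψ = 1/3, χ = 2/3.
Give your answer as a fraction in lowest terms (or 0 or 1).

¬ψ = ¬1/3 = 2/3
¬ψ = ¬1/3 = 2/3
¬ψ ∨ ¬ψ = 2/3 ∨ 2/3 = 2/3
¬(¬ψ ∨ ¬ψ) = ¬2/3 = 1/3
¬¬(¬ψ ∨ ¬ψ) = ¬1/3 = 2/3
ψ ∨ χ = 1/3 ∨ 2/3 = 2/3
φ ↔ χ = 1/3 ↔ 2/3 = 2/3
¬φ = ¬1/3 = 2/3
(φ ↔ χ) ↔ ¬φ = 2/3 ↔ 2/3 = 1
(ψ ∨ χ) → ((φ ↔ χ) ↔ ¬φ) = 2/3 → 1 = 1
¬¬(¬ψ ∨ ¬ψ) ∨ ((ψ ∨ χ) → ((φ ↔ χ) ↔ ¬φ)) = 2/3 ∨ 1 = 1

1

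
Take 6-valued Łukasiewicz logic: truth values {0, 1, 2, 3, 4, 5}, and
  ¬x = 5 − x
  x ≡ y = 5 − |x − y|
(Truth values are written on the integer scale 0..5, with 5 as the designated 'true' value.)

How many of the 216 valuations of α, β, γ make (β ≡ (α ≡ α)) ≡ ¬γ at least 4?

value 5: 36 assignments (counts)
value 4: 60 assignments (counts)
value 3: 48 assignments
value 2: 36 assignments
value 1: 24 assignments
value 0: 12 assignments
So 96 of the 216 assignments meet the threshold.

96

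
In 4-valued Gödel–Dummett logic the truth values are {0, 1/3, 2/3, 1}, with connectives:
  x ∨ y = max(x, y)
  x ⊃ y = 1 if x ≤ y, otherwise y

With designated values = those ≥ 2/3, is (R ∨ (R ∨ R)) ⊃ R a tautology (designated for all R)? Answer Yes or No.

Yes

R = 0 ↦ 1
R = 1/3 ↦ 1
R = 2/3 ↦ 1
R = 1 ↦ 1
Every assignment gives a value ≥ 2/3.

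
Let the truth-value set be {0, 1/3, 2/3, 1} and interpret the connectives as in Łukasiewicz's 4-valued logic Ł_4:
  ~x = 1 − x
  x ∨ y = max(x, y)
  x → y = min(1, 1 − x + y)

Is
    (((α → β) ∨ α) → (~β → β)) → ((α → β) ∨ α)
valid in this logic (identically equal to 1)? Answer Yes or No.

No

Counterexample: take α = 2/3, β = 1/3.
α → β = 2/3 → 1/3 = 2/3
(α → β) ∨ α = 2/3 ∨ 2/3 = 2/3
~β = ~1/3 = 2/3
~β → β = 2/3 → 1/3 = 2/3
((α → β) ∨ α) → (~β → β) = 2/3 → 2/3 = 1
α → β = 2/3 → 1/3 = 2/3
(α → β) ∨ α = 2/3 ∨ 2/3 = 2/3
(((α → β) ∨ α) → (~β → β)) → ((α → β) ∨ α) = 1 → 2/3 = 2/3
This gives 2/3 ≠ 1.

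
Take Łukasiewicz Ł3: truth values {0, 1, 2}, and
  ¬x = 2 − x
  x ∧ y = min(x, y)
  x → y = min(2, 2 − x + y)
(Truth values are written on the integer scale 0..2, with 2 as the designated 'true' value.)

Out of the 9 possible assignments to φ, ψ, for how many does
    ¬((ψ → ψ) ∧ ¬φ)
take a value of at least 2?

3

φ = 0, ψ = 0 ↦ 0  <
φ = 0, ψ = 1 ↦ 0  <
φ = 0, ψ = 2 ↦ 0  <
φ = 1, ψ = 0 ↦ 1  <
φ = 1, ψ = 1 ↦ 1  <
φ = 1, ψ = 2 ↦ 1  <
φ = 2, ψ = 0 ↦ 2  ≥
φ = 2, ψ = 1 ↦ 2  ≥
φ = 2, ψ = 2 ↦ 2  ≥
So 3 of the 9 assignments meet the threshold.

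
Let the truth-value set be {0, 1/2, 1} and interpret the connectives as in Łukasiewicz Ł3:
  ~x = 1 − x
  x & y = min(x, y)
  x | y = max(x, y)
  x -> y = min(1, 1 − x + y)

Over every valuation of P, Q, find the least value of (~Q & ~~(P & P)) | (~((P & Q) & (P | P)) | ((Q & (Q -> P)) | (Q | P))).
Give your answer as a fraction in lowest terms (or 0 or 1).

1/2

Take P = 1/2, Q = 1/2:
~Q = ~1/2 = 1/2
P & P = 1/2 & 1/2 = 1/2
~(P & P) = ~1/2 = 1/2
~~(P & P) = ~1/2 = 1/2
~Q & ~~(P & P) = 1/2 & 1/2 = 1/2
P & Q = 1/2 & 1/2 = 1/2
P | P = 1/2 | 1/2 = 1/2
(P & Q) & (P | P) = 1/2 & 1/2 = 1/2
~((P & Q) & (P | P)) = ~1/2 = 1/2
Q -> P = 1/2 -> 1/2 = 1
Q & (Q -> P) = 1/2 & 1 = 1/2
Q | P = 1/2 | 1/2 = 1/2
(Q & (Q -> P)) | (Q | P) = 1/2 | 1/2 = 1/2
~((P & Q) & (P | P)) | ((Q & (Q -> P)) | (Q | P)) = 1/2 | 1/2 = 1/2
(~Q & ~~(P & P)) | (~((P & Q) & (P | P)) | ((Q & (Q -> P)) | (Q | P))) = 1/2 | 1/2 = 1/2
No assignment yields a value below 1/2, so this is the minimum.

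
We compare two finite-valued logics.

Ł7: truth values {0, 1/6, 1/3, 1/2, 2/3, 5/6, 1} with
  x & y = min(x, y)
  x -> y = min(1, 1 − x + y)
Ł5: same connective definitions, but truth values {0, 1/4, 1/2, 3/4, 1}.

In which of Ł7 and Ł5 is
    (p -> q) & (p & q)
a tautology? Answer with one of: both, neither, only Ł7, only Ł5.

In Ł7: at p = 0, q = 0 the value is 0 — not a tautology.
In Ł5: at p = 0, q = 0 the value is 0 — not a tautology.

neither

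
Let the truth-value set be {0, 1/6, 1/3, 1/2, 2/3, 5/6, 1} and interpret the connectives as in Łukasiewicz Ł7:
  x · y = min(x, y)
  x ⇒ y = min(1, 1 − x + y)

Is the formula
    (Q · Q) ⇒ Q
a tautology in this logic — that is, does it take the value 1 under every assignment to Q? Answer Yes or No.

Yes

Q = 0 ↦ 1
Q = 1/6 ↦ 1
Q = 1/3 ↦ 1
Q = 1/2 ↦ 1
Q = 2/3 ↦ 1
Q = 5/6 ↦ 1
Q = 1 ↦ 1
Every assignment gives a value ≥ 1.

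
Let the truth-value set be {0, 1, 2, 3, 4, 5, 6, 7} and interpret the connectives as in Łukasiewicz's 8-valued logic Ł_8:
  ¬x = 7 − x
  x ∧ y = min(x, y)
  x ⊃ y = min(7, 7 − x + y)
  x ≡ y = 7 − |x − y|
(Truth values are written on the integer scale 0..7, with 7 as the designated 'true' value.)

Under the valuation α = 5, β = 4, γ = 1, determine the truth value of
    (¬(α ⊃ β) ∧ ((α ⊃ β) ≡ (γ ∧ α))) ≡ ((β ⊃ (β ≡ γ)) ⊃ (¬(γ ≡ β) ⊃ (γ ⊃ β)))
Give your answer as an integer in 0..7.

1

α ⊃ β = 5 ⊃ 4 = 6
¬(α ⊃ β) = ¬6 = 1
α ⊃ β = 5 ⊃ 4 = 6
γ ∧ α = 1 ∧ 5 = 1
(α ⊃ β) ≡ (γ ∧ α) = 6 ≡ 1 = 2
¬(α ⊃ β) ∧ ((α ⊃ β) ≡ (γ ∧ α)) = 1 ∧ 2 = 1
β ≡ γ = 4 ≡ 1 = 4
β ⊃ (β ≡ γ) = 4 ⊃ 4 = 7
γ ≡ β = 1 ≡ 4 = 4
¬(γ ≡ β) = ¬4 = 3
γ ⊃ β = 1 ⊃ 4 = 7
¬(γ ≡ β) ⊃ (γ ⊃ β) = 3 ⊃ 7 = 7
(β ⊃ (β ≡ γ)) ⊃ (¬(γ ≡ β) ⊃ (γ ⊃ β)) = 7 ⊃ 7 = 7
(¬(α ⊃ β) ∧ ((α ⊃ β) ≡ (γ ∧ α))) ≡ ((β ⊃ (β ≡ γ)) ⊃ (¬(γ ≡ β) ⊃ (γ ⊃ β))) = 1 ≡ 7 = 1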